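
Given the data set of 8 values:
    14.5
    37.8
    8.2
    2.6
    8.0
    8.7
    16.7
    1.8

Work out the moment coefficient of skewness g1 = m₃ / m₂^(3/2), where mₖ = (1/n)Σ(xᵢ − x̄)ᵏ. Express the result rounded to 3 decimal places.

1.448

x̄ = (14.5 + 37.8 + 8.2 + 2.6 + 8.0 + 8.7 + 16.7 + 1.8) / 8 = 12.2875
deviations (xᵢ − x̄): 2.2125, 25.5125, -4.0875, -9.6875, -4.2875, -3.5875, 4.4125, -10.4875
Σ(xᵢ − x̄)² = 927.0487 ⇒ m₂ = 927.0487/8 = 115.88109
Σ(xᵢ − x̄)³ = 14446.5893 ⇒ m₃ = 14446.5893/8 = 1805.82367
m₂^(3/2) = 115.88109^(1.5) = 1247.43774
g1 = m₃ / m₂^(3/2) = 1805.82367 / 1247.43774 ≈ 1.448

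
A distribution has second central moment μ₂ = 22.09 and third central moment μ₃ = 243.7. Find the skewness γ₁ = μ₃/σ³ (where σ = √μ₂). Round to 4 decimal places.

σ = √μ₂ = √22.09 = 4.70000
σ³ = μ₂^(3/2) = 103.82300
γ₁ = μ₃/σ³ = 243.7 / 103.82300 ≈ 2.3473

2.3473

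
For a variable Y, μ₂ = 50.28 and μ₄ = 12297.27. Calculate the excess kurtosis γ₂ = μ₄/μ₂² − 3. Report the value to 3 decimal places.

1.864

μ₂² = 50.28² = 2528.07840
μ₄/μ₂² = 12297.27 / 2528.07840 = 4.86428
γ₂ = 4.86428 − 3 ≈ 1.864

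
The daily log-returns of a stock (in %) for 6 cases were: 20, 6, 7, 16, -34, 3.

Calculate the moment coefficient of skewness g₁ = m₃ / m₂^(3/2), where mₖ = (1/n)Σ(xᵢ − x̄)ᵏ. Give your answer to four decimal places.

-1.3354

x̄ = (20 + 6 + 7 + 16 - 34 + 3) / 6 = 3.0000
deviations (xᵢ − x̄): 17.0000, 3.0000, 4.0000, 13.0000, -37.0000, 0.0000
Σ(xᵢ − x̄)² = 1852.0000 ⇒ m₂ = 1852.0000/6 = 308.66667
Σ(xᵢ − x̄)³ = -43452.0000 ⇒ m₃ = -43452.0000/6 = -7242.00000
m₂^(3/2) = 308.66667^(1.5) = 5422.93748
g₁ = m₃ / m₂^(3/2) = -7242.00000 / 5422.93748 ≈ -1.3354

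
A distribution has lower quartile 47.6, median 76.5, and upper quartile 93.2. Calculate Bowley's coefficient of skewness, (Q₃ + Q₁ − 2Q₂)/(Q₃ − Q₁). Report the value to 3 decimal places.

-0.268

numerator: Q₃ + Q₁ − 2Q₂ = 93.2 + 47.6 − 2×76.5 = -12.2000
denominator: Q₃ − Q₁ = 93.2 − 47.6 = 45.6000
Bowley skewness = -12.2000 / 45.6000 ≈ -0.268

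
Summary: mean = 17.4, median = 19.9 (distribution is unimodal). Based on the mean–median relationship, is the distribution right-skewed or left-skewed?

left-skewed

mean − median = 17.4 − 19.9 = -2.5
mean < median ⇒ the longer tail is on the left ⇒ left-skewed (negatively skewed).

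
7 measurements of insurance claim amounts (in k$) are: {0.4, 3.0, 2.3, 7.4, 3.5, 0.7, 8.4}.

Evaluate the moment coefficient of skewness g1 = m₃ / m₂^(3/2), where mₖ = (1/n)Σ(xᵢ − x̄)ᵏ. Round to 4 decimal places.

0.5574

x̄ = (0.4 + 3.0 + 2.3 + 7.4 + 3.5 + 0.7 + 8.4) / 7 = 3.6714
deviations (xᵢ − x̄): -3.2714, -0.6714, -1.3714, 3.7286, -0.1714, -2.9714, 4.7286
Σ(xᵢ − x̄)² = 58.1543 ⇒ m₂ = 58.1543/7 = 8.30776
Σ(xᵢ − x̄)³ = 93.4288 ⇒ m₃ = 93.4288/7 = 13.34697
m₂^(3/2) = 8.30776^(1.5) = 23.94559
g1 = m₃ / m₂^(3/2) = 13.34697 / 23.94559 ≈ 0.5574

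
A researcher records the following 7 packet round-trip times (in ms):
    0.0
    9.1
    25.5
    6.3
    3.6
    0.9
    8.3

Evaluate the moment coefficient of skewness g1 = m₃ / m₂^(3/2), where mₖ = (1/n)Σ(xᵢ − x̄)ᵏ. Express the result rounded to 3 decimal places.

x̄ = (0.0 + 9.1 + 25.5 + 6.3 + 3.6 + 0.9 + 8.3) / 7 = 7.6714
deviations (xᵢ − x̄): -7.6714, 1.4286, 17.8286, -1.3714, -4.0714, -6.7714, 0.6286
Σ(xᵢ − x̄)² = 443.4543 ⇒ m₂ = 443.4543/7 = 63.35061
Σ(xᵢ − x̄)³ = 4838.0925 ⇒ m₃ = 4838.0925/7 = 691.15608
m₂^(3/2) = 63.35061^(1.5) = 504.22715
g1 = m₃ / m₂^(3/2) = 691.15608 / 504.22715 ≈ 1.371

1.371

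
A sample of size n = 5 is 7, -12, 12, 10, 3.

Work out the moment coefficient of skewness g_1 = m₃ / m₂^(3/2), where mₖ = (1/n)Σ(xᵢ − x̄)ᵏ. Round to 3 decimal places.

-1.067

x̄ = (7 - 12 + 12 + 10 + 3) / 5 = 4.0000
deviations (xᵢ − x̄): 3.0000, -16.0000, 8.0000, 6.0000, -1.0000
Σ(xᵢ − x̄)² = 366.0000 ⇒ m₂ = 366.0000/5 = 73.20000
Σ(xᵢ − x̄)³ = -3342.0000 ⇒ m₃ = -3342.0000/5 = -668.40000
m₂^(3/2) = 73.20000^(1.5) = 626.27723
g_1 = m₃ / m₂^(3/2) = -668.40000 / 626.27723 ≈ -1.067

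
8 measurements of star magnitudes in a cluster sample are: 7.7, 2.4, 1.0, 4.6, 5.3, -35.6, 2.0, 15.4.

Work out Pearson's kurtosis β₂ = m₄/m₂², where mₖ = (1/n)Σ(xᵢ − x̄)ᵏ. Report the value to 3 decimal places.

x̄ = 0.3500
Σ(xᵢ − x̄)² = 1622.8400 ⇒ m₂ = 202.85500
Σ(xᵢ − x̄)⁴ = 1725477.9130 ⇒ m₄ = 215684.73912
m₂² = 41150.15103
β₂ = m₄/m₂² = 215684.73912 / 41150.15103 ≈ 5.241

5.241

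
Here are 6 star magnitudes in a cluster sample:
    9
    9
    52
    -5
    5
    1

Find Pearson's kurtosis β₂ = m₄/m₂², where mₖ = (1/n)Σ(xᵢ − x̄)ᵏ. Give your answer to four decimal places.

x̄ = 11.8333
Σ(xᵢ − x̄)² = 2076.8333 ⇒ m₂ = 346.13889
Σ(xᵢ − x̄)⁴ = 2699310.4861 ⇒ m₄ = 449885.08102
m₂² = 119812.13040
β₂ = m₄/m₂² = 449885.08102 / 119812.13040 ≈ 3.7549

3.7549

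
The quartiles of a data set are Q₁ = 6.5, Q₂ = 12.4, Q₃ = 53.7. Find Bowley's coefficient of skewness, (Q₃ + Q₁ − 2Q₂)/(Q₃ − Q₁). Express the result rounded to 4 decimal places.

numerator: Q₃ + Q₁ − 2Q₂ = 53.7 + 6.5 − 2×12.4 = 35.4000
denominator: Q₃ − Q₁ = 53.7 − 6.5 = 47.2000
Bowley skewness = 35.4000 / 47.2000 ≈ 0.7500

0.7500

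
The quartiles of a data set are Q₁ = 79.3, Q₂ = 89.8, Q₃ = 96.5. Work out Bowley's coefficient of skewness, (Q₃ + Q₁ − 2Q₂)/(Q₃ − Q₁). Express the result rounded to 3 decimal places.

-0.221

numerator: Q₃ + Q₁ − 2Q₂ = 96.5 + 79.3 − 2×89.8 = -3.8000
denominator: Q₃ − Q₁ = 96.5 − 79.3 = 17.2000
Bowley skewness = -3.8000 / 17.2000 ≈ -0.221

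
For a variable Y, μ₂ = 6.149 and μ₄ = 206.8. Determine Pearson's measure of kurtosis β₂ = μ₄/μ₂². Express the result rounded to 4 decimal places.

μ₂² = 6.149² = 37.81020
μ₄/μ₂² = 206.8 / 37.81020 = 5.46942
β₂ ≈ 5.4694

5.4694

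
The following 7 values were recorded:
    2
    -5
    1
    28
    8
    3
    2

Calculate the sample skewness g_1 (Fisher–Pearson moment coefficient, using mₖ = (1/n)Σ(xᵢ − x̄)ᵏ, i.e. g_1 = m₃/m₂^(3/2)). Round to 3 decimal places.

x̄ = (2 - 5 + 1 + 28 + 8 + 3 + 2) / 7 = 5.5714
deviations (xᵢ − x̄): -3.5714, -10.5714, -4.5714, 22.4286, 2.4286, -2.5714, -3.5714
Σ(xᵢ − x̄)² = 673.7143 ⇒ m₂ = 673.7143/7 = 96.24490
Σ(xᵢ − x̄)³ = 9911.7551 ⇒ m₃ = 9911.7551/7 = 1415.96501
m₂^(3/2) = 96.24490^(1.5) = 944.20561
g_1 = m₃ / m₂^(3/2) = 1415.96501 / 944.20561 ≈ 1.500

1.500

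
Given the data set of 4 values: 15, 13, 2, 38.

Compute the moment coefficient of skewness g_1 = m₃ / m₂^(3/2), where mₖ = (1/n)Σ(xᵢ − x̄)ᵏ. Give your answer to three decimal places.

x̄ = (15 + 13 + 2 + 38) / 4 = 17.0000
deviations (xᵢ − x̄): -2.0000, -4.0000, -15.0000, 21.0000
Σ(xᵢ − x̄)² = 686.0000 ⇒ m₂ = 686.0000/4 = 171.50000
Σ(xᵢ − x̄)³ = 5814.0000 ⇒ m₃ = 5814.0000/4 = 1453.50000
m₂^(3/2) = 171.50000^(1.5) = 2245.92985
g_1 = m₃ / m₂^(3/2) = 1453.50000 / 2245.92985 ≈ 0.647

0.647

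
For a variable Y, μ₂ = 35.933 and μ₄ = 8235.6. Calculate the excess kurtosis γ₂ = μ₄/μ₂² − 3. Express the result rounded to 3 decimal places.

3.378

μ₂² = 35.933² = 1291.18049
μ₄/μ₂² = 8235.6 / 1291.18049 = 6.37835
γ₂ = 6.37835 − 3 ≈ 3.378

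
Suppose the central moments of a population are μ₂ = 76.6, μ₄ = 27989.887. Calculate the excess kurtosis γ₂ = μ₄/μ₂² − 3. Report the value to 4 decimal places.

μ₂² = 76.6² = 5867.56000
μ₄/μ₂² = 27989.887 / 5867.56000 = 4.77028
γ₂ = 4.77028 − 3 ≈ 1.7703

1.7703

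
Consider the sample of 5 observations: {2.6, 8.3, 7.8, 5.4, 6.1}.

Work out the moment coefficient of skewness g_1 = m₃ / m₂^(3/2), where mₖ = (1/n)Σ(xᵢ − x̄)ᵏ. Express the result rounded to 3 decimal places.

-0.580

x̄ = (2.6 + 8.3 + 7.8 + 5.4 + 6.1) / 5 = 6.0400
deviations (xᵢ − x̄): -3.4400, 2.2600, 1.7600, -0.6400, 0.0600
Σ(xᵢ − x̄)² = 20.4520 ⇒ m₂ = 20.4520/5 = 4.09040
Σ(xᵢ − x̄)³ = -23.9746 ⇒ m₃ = -23.9746/5 = -4.79491
m₂^(3/2) = 4.09040^(1.5) = 8.27273
g_1 = m₃ / m₂^(3/2) = -4.79491 / 8.27273 ≈ -0.580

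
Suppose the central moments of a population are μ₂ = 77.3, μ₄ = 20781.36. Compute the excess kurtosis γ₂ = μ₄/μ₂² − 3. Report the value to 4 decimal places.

μ₂² = 77.3² = 5975.29000
μ₄/μ₂² = 20781.36 / 5975.29000 = 3.47788
γ₂ = 3.47788 − 3 ≈ 0.4779

0.4779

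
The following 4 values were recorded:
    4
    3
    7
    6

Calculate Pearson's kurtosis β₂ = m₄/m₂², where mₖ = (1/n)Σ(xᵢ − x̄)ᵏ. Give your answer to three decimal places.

x̄ = 5.0000
Σ(xᵢ − x̄)² = 10.0000 ⇒ m₂ = 2.50000
Σ(xᵢ − x̄)⁴ = 34.0000 ⇒ m₄ = 8.50000
m₂² = 6.25000
β₂ = m₄/m₂² = 8.50000 / 6.25000 ≈ 1.360

1.360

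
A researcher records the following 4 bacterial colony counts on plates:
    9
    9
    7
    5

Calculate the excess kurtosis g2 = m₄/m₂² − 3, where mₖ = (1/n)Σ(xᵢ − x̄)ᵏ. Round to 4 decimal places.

x̄ = 7.5000
Σ(xᵢ − x̄)² = 11.0000 ⇒ m₂ = 2.75000
Σ(xᵢ − x̄)⁴ = 49.2500 ⇒ m₄ = 12.31250
m₂² = 7.56250
g2 = m₄/m₂² − 3 = 1.62810 − 3 ≈ -1.3719

-1.3719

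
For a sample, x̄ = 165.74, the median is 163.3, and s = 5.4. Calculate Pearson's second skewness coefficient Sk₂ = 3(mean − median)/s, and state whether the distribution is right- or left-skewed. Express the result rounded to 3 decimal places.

Sk₂ = 3(165.74 − 163.3) / 5.4 = 3 × 2.4400 / 5.4
    = 7.3200 / 5.4 ≈ 1.356
Sk₂ > 0 ⇒ mean > median ⇒ right-skewed (positive skew).

1.356, right-skewed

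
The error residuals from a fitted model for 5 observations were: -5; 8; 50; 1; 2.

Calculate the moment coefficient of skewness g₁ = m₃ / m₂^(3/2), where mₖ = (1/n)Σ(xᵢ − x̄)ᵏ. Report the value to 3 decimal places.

x̄ = (-5 + 8 + 50 + 1 + 2) / 5 = 11.2000
deviations (xᵢ − x̄): -16.2000, -3.2000, 38.8000, -10.2000, -9.2000
Σ(xᵢ − x̄)² = 1966.8000 ⇒ m₂ = 1966.8000/5 = 393.36000
Σ(xᵢ − x̄)³ = 52286.8800 ⇒ m₃ = 52286.8800/5 = 10457.37600
m₂^(3/2) = 393.36000^(1.5) = 7801.62898
g₁ = m₃ / m₂^(3/2) = 10457.37600 / 7801.62898 ≈ 1.340

1.340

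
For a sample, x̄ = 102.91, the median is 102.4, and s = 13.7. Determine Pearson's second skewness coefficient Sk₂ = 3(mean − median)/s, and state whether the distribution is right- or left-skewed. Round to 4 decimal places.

0.1117, right-skewed

Sk₂ = 3(102.91 − 102.4) / 13.7 = 3 × 0.5100 / 13.7
    = 1.5300 / 13.7 ≈ 0.1117
Sk₂ > 0 ⇒ mean > median ⇒ right-skewed (positive skew).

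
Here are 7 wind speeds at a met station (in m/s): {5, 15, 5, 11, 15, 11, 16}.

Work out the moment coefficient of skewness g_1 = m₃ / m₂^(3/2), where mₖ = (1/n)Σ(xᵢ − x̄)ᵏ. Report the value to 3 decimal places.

x̄ = (5 + 15 + 5 + 11 + 15 + 11 + 16) / 7 = 11.1429
deviations (xᵢ − x̄): -6.1429, 3.8571, -6.1429, -0.1429, 3.8571, -0.1429, 4.8571
Σ(xᵢ − x̄)² = 128.8571 ⇒ m₂ = 128.8571/7 = 18.40816
Σ(xᵢ − x̄)³ = -234.2449 ⇒ m₃ = -234.2449/7 = -33.46356
m₂^(3/2) = 18.40816^(1.5) = 78.97974
g_1 = m₃ / m₂^(3/2) = -33.46356 / 78.97974 ≈ -0.424

-0.424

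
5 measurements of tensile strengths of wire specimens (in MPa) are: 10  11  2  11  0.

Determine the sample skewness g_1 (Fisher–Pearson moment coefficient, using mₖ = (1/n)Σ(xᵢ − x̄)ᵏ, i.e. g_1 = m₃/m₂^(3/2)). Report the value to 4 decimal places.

-0.4437

x̄ = (10 + 11 + 2 + 11 + 0) / 5 = 6.8000
deviations (xᵢ − x̄): 3.2000, 4.2000, -4.8000, 4.2000, -6.8000
Σ(xᵢ − x̄)² = 114.8000 ⇒ m₂ = 114.8000/5 = 22.96000
Σ(xᵢ − x̄)³ = -244.0800 ⇒ m₃ = -244.0800/5 = -48.81600
m₂^(3/2) = 22.96000^(1.5) = 110.01650
g_1 = m₃ / m₂^(3/2) = -48.81600 / 110.01650 ≈ -0.4437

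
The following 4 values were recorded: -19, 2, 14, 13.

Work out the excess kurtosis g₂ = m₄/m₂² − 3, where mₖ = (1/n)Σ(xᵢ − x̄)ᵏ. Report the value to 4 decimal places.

x̄ = 2.5000
Σ(xᵢ − x̄)² = 705.0000 ⇒ m₂ = 176.25000
Σ(xᵢ − x̄)⁴ = 243320.2500 ⇒ m₄ = 60830.06250
m₂² = 31064.06250
g₂ = m₄/m₂² − 3 = 1.95821 − 3 ≈ -1.0418

-1.0418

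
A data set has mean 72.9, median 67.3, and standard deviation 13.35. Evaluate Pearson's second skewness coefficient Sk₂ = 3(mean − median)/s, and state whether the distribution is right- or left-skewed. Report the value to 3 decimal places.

Sk₂ = 3(72.9 − 67.3) / 13.35 = 3 × 5.6000 / 13.35
    = 16.8000 / 13.35 ≈ 1.258
Sk₂ > 0 ⇒ mean > median ⇒ right-skewed (positive skew).

1.258, right-skewed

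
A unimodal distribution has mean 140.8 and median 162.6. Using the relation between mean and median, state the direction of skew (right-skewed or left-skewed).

left-skewed

mean − median = 140.8 − 162.6 = -21.8
mean < median ⇒ the longer tail is on the left ⇒ left-skewed (negatively skewed).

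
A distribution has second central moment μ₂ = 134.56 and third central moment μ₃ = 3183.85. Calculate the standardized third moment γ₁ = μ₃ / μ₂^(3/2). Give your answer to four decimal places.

2.0398

σ = √μ₂ = √134.56 = 11.60000
σ³ = μ₂^(3/2) = 1560.89600
γ₁ = μ₃/σ³ = 3183.85 / 1560.89600 ≈ 2.0398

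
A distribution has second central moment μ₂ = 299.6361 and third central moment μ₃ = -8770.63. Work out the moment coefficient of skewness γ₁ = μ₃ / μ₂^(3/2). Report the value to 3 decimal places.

-1.691

σ = √μ₂ = √299.6361 = 17.31000
σ³ = μ₂^(3/2) = 5186.70089
γ₁ = μ₃/σ³ = -8770.63 / 5186.70089 ≈ -1.691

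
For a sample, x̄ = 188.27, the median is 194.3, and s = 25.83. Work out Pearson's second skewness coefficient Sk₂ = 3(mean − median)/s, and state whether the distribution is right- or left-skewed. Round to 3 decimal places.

Sk₂ = 3(188.27 − 194.3) / 25.83 = 3 × -6.0300 / 25.83
    = -18.0900 / 25.83 ≈ -0.700
Sk₂ < 0 ⇒ mean < median ⇒ left-skewed (negative skew).

-0.700, left-skewed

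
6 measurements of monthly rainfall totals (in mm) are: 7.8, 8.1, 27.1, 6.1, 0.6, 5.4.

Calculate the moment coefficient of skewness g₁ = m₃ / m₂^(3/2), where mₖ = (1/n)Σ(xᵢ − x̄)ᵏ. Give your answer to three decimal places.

x̄ = (7.8 + 8.1 + 27.1 + 6.1 + 0.6 + 5.4) / 6 = 9.1833
deviations (xᵢ − x̄): -1.3833, -1.0833, 17.9167, -3.0833, -8.5833, -3.7833
Σ(xᵢ − x̄)² = 421.5883 ⇒ m₂ = 421.5883/6 = 70.26472
Σ(xᵢ − x̄)³ = 5031.6244 ⇒ m₃ = 5031.6244/6 = 838.60407
m₂^(3/2) = 70.26472^(1.5) = 588.98740
g₁ = m₃ / m₂^(3/2) = 838.60407 / 588.98740 ≈ 1.424

1.424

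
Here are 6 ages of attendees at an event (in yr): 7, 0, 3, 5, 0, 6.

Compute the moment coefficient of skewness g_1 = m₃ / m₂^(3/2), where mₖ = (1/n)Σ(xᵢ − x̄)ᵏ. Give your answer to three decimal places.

-0.192

x̄ = (7 + 0 + 3 + 5 + 0 + 6) / 6 = 3.5000
deviations (xᵢ − x̄): 3.5000, -3.5000, -0.5000, 1.5000, -3.5000, 2.5000
Σ(xᵢ − x̄)² = 45.5000 ⇒ m₂ = 45.5000/6 = 7.58333
Σ(xᵢ − x̄)³ = -24.0000 ⇒ m₃ = -24.0000/6 = -4.00000
m₂^(3/2) = 7.58333^(1.5) = 20.88287
g_1 = m₃ / m₂^(3/2) = -4.00000 / 20.88287 ≈ -0.192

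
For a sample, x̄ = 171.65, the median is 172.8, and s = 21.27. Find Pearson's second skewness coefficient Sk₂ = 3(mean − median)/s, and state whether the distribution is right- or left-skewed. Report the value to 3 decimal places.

-0.162, left-skewed

Sk₂ = 3(171.65 − 172.8) / 21.27 = 3 × -1.1500 / 21.27
    = -3.4500 / 21.27 ≈ -0.162
Sk₂ < 0 ⇒ mean < median ⇒ left-skewed (negative skew).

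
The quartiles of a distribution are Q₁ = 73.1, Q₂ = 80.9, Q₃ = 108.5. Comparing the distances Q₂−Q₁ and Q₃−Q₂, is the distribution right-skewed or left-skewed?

right-skewed

Q₂ − Q₁ = 7.8;  Q₃ − Q₂ = 27.6
Q₃ − Q₂ > Q₂ − Q₁ ⇒ the upper half is more spread out ⇒ right-skewed.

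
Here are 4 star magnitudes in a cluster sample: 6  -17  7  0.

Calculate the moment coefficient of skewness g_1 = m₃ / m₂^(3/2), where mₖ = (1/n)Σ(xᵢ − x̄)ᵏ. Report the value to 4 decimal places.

x̄ = (6 - 17 + 7 + 0) / 4 = -1.0000
deviations (xᵢ − x̄): 7.0000, -16.0000, 8.0000, 1.0000
Σ(xᵢ − x̄)² = 370.0000 ⇒ m₂ = 370.0000/4 = 92.50000
Σ(xᵢ − x̄)³ = -3240.0000 ⇒ m₃ = -3240.0000/4 = -810.00000
m₂^(3/2) = 92.50000^(1.5) = 889.63651
g_1 = m₃ / m₂^(3/2) = -810.00000 / 889.63651 ≈ -0.9105

-0.9105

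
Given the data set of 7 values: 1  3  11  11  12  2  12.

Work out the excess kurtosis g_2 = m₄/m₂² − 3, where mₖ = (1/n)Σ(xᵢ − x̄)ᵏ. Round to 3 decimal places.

-1.829

x̄ = 7.4286
Σ(xᵢ − x̄)² = 157.7143 ⇒ m₂ = 22.53061
Σ(xᵢ − x̄)⁴ = 4159.8017 ⇒ m₄ = 594.25739
m₂² = 507.62849
g_2 = m₄/m₂² − 3 = 1.17065 − 3 ≈ -1.829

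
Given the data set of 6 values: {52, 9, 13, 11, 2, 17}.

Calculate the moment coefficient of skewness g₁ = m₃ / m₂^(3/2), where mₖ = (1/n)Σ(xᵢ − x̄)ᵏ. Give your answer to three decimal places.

1.469

x̄ = (52 + 9 + 13 + 11 + 2 + 17) / 6 = 17.3333
deviations (xᵢ − x̄): 34.6667, -8.3333, -4.3333, -6.3333, -15.3333, -0.3333
Σ(xᵢ − x̄)² = 1565.3333 ⇒ m₂ = 1565.3333/6 = 260.88889
Σ(xᵢ − x̄)³ = 37142.4444 ⇒ m₃ = 37142.4444/6 = 6190.40741
m₂^(3/2) = 260.88889^(1.5) = 4213.89175
g₁ = m₃ / m₂^(3/2) = 6190.40741 / 4213.89175 ≈ 1.469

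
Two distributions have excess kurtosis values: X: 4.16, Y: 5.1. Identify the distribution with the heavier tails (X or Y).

Higher excess kurtosis ⇒ heavier tails relative to the normal distribution.
4.16 vs 5.1: the larger is 5.1, so Y has heavier tails.

Y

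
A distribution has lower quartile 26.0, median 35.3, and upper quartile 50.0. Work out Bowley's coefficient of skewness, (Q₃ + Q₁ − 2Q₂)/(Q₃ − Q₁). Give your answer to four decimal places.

numerator: Q₃ + Q₁ − 2Q₂ = 50.0 + 26.0 − 2×35.3 = 5.4000
denominator: Q₃ − Q₁ = 50.0 − 26.0 = 24.0000
Bowley skewness = 5.4000 / 24.0000 ≈ 0.2250

0.2250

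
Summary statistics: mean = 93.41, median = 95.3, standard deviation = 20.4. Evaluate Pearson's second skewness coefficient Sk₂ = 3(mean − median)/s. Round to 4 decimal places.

Sk₂ = 3(93.41 − 95.3) / 20.4 = 3 × -1.8900 / 20.4
    = -5.6700 / 20.4 ≈ -0.2779

-0.2779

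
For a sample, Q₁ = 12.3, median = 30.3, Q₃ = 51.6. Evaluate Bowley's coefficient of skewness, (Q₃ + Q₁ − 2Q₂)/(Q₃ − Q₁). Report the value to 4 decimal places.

numerator: Q₃ + Q₁ − 2Q₂ = 51.6 + 12.3 − 2×30.3 = 3.3000
denominator: Q₃ − Q₁ = 51.6 − 12.3 = 39.3000
Bowley skewness = 3.3000 / 39.3000 ≈ 0.0840

0.0840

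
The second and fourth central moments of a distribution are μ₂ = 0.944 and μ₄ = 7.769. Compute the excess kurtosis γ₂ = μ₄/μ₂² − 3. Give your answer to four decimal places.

μ₂² = 0.944² = 0.89114
μ₄/μ₂² = 7.769 / 0.89114 = 8.71809
γ₂ = 8.71809 − 3 ≈ 5.7181

5.7181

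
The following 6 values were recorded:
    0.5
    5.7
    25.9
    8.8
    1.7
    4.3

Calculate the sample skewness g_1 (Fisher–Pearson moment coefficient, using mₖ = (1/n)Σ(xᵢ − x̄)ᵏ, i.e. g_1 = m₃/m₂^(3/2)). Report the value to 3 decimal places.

1.411

x̄ = (0.5 + 5.7 + 25.9 + 8.8 + 1.7 + 4.3) / 6 = 7.8167
deviations (xᵢ − x̄): -7.3167, -2.1167, 18.0833, 0.9833, -6.1167, -3.5167
Σ(xᵢ − x̄)² = 435.7683 ⇒ m₂ = 435.7683/6 = 72.62806
Σ(xᵢ − x̄)³ = 5240.8186 ⇒ m₃ = 5240.8186/6 = 873.46976
m₂^(3/2) = 72.62806^(1.5) = 618.95151
g_1 = m₃ / m₂^(3/2) = 873.46976 / 618.95151 ≈ 1.411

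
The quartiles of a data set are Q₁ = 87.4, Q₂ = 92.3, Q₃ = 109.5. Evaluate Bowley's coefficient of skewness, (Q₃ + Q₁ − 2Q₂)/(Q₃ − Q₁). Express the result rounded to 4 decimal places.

numerator: Q₃ + Q₁ − 2Q₂ = 109.5 + 87.4 − 2×92.3 = 12.3000
denominator: Q₃ − Q₁ = 109.5 − 87.4 = 22.1000
Bowley skewness = 12.3000 / 22.1000 ≈ 0.5566

0.5566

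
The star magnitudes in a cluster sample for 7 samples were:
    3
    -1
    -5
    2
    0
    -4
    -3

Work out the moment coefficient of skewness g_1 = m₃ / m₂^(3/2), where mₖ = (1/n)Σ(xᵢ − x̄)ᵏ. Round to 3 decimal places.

x̄ = (3 - 1 - 5 + 2 + 0 - 4 - 3) / 7 = -1.1429
deviations (xᵢ − x̄): 4.1429, 0.1429, -3.8571, 3.1429, 1.1429, -2.8571, -1.8571
Σ(xᵢ − x̄)² = 54.8571 ⇒ m₂ = 54.8571/7 = 7.83673
Σ(xᵢ − x̄)³ = 16.5306 ⇒ m₃ = 16.5306/7 = 2.36152
m₂^(3/2) = 7.83673^(1.5) = 21.93829
g_1 = m₃ / m₂^(3/2) = 2.36152 / 21.93829 ≈ 0.108

0.108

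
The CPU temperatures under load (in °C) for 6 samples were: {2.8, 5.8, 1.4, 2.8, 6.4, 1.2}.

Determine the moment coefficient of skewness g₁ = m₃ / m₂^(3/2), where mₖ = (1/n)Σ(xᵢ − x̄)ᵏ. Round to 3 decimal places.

x̄ = (2.8 + 5.8 + 1.4 + 2.8 + 6.4 + 1.2) / 6 = 3.4000
deviations (xᵢ − x̄): -0.6000, 2.4000, -2.0000, -0.6000, 3.0000, -2.2000
Σ(xᵢ − x̄)² = 24.3200 ⇒ m₂ = 24.3200/6 = 4.05333
Σ(xᵢ − x̄)³ = 21.7440 ⇒ m₃ = 21.7440/6 = 3.62400
m₂^(3/2) = 4.05333^(1.5) = 8.16053
g₁ = m₃ / m₂^(3/2) = 3.62400 / 8.16053 ≈ 0.444

0.444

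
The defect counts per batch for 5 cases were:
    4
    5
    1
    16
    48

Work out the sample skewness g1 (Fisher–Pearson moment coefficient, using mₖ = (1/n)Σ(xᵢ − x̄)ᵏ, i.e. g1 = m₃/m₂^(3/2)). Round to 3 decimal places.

x̄ = (4 + 5 + 1 + 16 + 48) / 5 = 14.8000
deviations (xᵢ − x̄): -10.8000, -9.8000, -13.8000, 1.2000, 33.2000
Σ(xᵢ − x̄)² = 1506.8000 ⇒ m₂ = 1506.8000/5 = 301.36000
Σ(xᵢ − x̄)³ = 31767.1200 ⇒ m₃ = 31767.1200/5 = 6353.42400
m₂^(3/2) = 301.36000^(1.5) = 5231.52627
g1 = m₃ / m₂^(3/2) = 6353.42400 / 5231.52627 ≈ 1.214

1.214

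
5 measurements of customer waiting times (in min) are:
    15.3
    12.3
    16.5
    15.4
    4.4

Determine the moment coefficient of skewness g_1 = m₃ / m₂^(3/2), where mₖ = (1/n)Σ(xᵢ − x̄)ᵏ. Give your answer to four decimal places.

-1.1684

x̄ = (15.3 + 12.3 + 16.5 + 15.4 + 4.4) / 5 = 12.7800
deviations (xᵢ − x̄): 2.5200, -0.4800, 3.7200, 2.6200, -8.3800
Σ(xᵢ − x̄)² = 97.5080 ⇒ m₂ = 97.5080/5 = 19.50160
Σ(xᵢ − x̄)³ = -503.1245 ⇒ m₃ = -503.1245/5 = -100.62490
m₂^(3/2) = 19.50160^(1.5) = 86.12027
g_1 = m₃ / m₂^(3/2) = -100.62490 / 86.12027 ≈ -1.1684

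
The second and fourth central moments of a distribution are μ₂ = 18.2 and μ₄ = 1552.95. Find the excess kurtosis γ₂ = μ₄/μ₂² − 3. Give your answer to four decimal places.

μ₂² = 18.2² = 331.24000
μ₄/μ₂² = 1552.95 / 331.24000 = 4.68829
γ₂ = 4.68829 − 3 ≈ 1.6883

1.6883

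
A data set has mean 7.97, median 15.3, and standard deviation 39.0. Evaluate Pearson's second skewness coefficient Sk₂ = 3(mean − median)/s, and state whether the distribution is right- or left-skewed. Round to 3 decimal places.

Sk₂ = 3(7.97 − 15.3) / 39.0 = 3 × -7.3300 / 39.0
    = -21.9900 / 39.0 ≈ -0.564
Sk₂ < 0 ⇒ mean < median ⇒ left-skewed (negative skew).

-0.564, left-skewed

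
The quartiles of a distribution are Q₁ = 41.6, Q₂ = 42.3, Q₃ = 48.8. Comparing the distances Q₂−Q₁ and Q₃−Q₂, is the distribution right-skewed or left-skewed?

right-skewed

Q₂ − Q₁ = 0.7;  Q₃ − Q₂ = 6.5
Q₃ − Q₂ > Q₂ − Q₁ ⇒ the upper half is more spread out ⇒ right-skewed.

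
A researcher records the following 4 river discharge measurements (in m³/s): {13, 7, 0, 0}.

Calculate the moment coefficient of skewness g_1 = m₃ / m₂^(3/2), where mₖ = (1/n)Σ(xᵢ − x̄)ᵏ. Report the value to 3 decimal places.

x̄ = (13 + 7 + 0 + 0) / 4 = 5.0000
deviations (xᵢ − x̄): 8.0000, 2.0000, -5.0000, -5.0000
Σ(xᵢ − x̄)² = 118.0000 ⇒ m₂ = 118.0000/4 = 29.50000
Σ(xᵢ − x̄)³ = 270.0000 ⇒ m₃ = 270.0000/4 = 67.50000
m₂^(3/2) = 29.50000^(1.5) = 160.22601
g_1 = m₃ / m₂^(3/2) = 67.50000 / 160.22601 ≈ 0.421

0.421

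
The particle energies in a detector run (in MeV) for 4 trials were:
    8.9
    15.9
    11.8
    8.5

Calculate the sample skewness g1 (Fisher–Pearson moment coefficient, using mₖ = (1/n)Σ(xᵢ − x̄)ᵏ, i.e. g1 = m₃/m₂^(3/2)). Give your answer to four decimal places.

x̄ = (8.9 + 15.9 + 11.8 + 8.5) / 4 = 11.2750
deviations (xᵢ − x̄): -2.3750, 4.6250, 0.5250, -2.7750
Σ(xᵢ − x̄)² = 35.0075 ⇒ m₂ = 35.0075/4 = 8.75188
Σ(xᵢ − x̄)³ = 64.3106 ⇒ m₃ = 64.3106/4 = 16.07766
m₂^(3/2) = 8.75188^(1.5) = 25.89117
g1 = m₃ / m₂^(3/2) = 16.07766 / 25.89117 ≈ 0.6210

0.6210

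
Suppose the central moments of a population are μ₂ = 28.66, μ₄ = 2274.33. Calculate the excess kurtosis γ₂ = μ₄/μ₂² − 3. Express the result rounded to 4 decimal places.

-0.2311

μ₂² = 28.66² = 821.39560
μ₄/μ₂² = 2274.33 / 821.39560 = 2.76886
γ₂ = 2.76886 − 3 ≈ -0.2311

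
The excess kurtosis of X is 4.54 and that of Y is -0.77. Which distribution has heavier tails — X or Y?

Higher excess kurtosis ⇒ heavier tails relative to the normal distribution.
4.54 vs -0.77: the larger is 4.54, so X has heavier tails. (X is leptokurtic — heavier-than-normal tails; the other is platykurtic.)

X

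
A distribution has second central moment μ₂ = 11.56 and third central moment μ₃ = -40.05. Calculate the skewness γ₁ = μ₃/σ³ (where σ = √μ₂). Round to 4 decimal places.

σ = √μ₂ = √11.56 = 3.40000
σ³ = μ₂^(3/2) = 39.30400
γ₁ = μ₃/σ³ = -40.05 / 39.30400 ≈ -1.0190

-1.0190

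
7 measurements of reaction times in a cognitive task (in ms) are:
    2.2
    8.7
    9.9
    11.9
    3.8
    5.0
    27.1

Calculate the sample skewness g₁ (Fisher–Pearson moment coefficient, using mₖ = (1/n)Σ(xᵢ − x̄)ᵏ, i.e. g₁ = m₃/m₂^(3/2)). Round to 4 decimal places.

1.3503

x̄ = (2.2 + 8.7 + 9.9 + 11.9 + 3.8 + 5.0 + 27.1) / 7 = 9.8000
deviations (xᵢ − x̄): -7.6000, -1.1000, 0.1000, 2.1000, -6.0000, -4.8000, 17.3000
Σ(xᵢ − x̄)² = 421.7200 ⇒ m₂ = 421.7200/7 = 60.24571
Σ(xᵢ − x̄)³ = 4420.0800 ⇒ m₃ = 4420.0800/7 = 631.44000
m₂^(3/2) = 60.24571^(1.5) = 467.61586
g₁ = m₃ / m₂^(3/2) = 631.44000 / 467.61586 ≈ 1.3503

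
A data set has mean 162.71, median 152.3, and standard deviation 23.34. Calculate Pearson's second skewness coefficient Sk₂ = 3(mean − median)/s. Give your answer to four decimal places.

Sk₂ = 3(162.71 − 152.3) / 23.34 = 3 × 10.4100 / 23.34
    = 31.2300 / 23.34 ≈ 1.3380

1.3380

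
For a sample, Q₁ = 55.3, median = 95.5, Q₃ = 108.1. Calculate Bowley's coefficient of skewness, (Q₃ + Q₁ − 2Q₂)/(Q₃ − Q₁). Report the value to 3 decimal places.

numerator: Q₃ + Q₁ − 2Q₂ = 108.1 + 55.3 − 2×95.5 = -27.6000
denominator: Q₃ − Q₁ = 108.1 − 55.3 = 52.8000
Bowley skewness = -27.6000 / 52.8000 ≈ -0.523

-0.523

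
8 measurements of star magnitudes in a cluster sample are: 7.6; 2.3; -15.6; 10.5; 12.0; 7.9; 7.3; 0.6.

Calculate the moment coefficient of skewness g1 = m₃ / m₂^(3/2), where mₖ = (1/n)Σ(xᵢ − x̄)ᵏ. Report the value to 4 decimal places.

x̄ = (7.6 + 2.3 - 15.6 + 10.5 + 12.0 + 7.9 + 7.3 + 0.6) / 8 = 4.0750
deviations (xᵢ − x̄): 3.5250, -1.7750, -19.6750, 6.4250, 7.9250, 3.8250, 3.2250, -3.4750
Σ(xᵢ − x̄)² = 543.8750 ⇒ m₂ = 543.8750/8 = 67.98438
Σ(xᵢ − x̄)³ = -6767.5913 ⇒ m₃ = -6767.5913/8 = -845.94891
m₂^(3/2) = 67.98438^(1.5) = 560.54911
g1 = m₃ / m₂^(3/2) = -845.94891 / 560.54911 ≈ -1.5091

-1.5091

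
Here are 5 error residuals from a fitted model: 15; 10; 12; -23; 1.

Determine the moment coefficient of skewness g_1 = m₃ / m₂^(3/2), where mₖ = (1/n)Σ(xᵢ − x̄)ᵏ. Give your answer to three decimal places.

-1.122

x̄ = (15 + 10 + 12 - 23 + 1) / 5 = 3.0000
deviations (xᵢ − x̄): 12.0000, 7.0000, 9.0000, -26.0000, -2.0000
Σ(xᵢ − x̄)² = 954.0000 ⇒ m₂ = 954.0000/5 = 190.80000
Σ(xᵢ − x̄)³ = -14784.0000 ⇒ m₃ = -14784.0000/5 = -2956.80000
m₂^(3/2) = 190.80000^(1.5) = 2635.52752
g_1 = m₃ / m₂^(3/2) = -2956.80000 / 2635.52752 ≈ -1.122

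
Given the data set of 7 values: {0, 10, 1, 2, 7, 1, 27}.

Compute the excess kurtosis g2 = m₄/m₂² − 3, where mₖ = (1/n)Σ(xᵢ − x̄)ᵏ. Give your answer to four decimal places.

x̄ = 6.8571
Σ(xᵢ − x̄)² = 554.8571 ⇒ m₂ = 79.26531
Σ(xᵢ − x̄)⁴ = 169839.5219 ⇒ m₄ = 24262.78884
m₂² = 6282.98875
g2 = m₄/m₂² − 3 = 3.86166 − 3 ≈ 0.8617

0.8617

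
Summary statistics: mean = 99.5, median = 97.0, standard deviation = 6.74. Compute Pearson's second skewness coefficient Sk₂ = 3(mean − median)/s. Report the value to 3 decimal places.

Sk₂ = 3(99.5 − 97.0) / 6.74 = 3 × 2.5000 / 6.74
    = 7.5000 / 6.74 ≈ 1.113

1.113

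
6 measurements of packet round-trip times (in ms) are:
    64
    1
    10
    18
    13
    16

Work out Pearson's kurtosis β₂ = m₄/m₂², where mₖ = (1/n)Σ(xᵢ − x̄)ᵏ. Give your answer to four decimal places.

3.7416

x̄ = 20.3333
Σ(xᵢ − x̄)² = 2465.3333 ⇒ m₂ = 410.88889
Σ(xᵢ − x̄)⁴ = 3790187.1111 ⇒ m₄ = 631697.85185
m₂² = 168829.67901
β₂ = m₄/m₂² = 631697.85185 / 168829.67901 ≈ 3.7416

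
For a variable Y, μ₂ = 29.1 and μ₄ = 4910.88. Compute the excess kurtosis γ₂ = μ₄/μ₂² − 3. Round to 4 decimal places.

2.7993

μ₂² = 29.1² = 846.81000
μ₄/μ₂² = 4910.88 / 846.81000 = 5.79927
γ₂ = 5.79927 − 3 ≈ 2.7993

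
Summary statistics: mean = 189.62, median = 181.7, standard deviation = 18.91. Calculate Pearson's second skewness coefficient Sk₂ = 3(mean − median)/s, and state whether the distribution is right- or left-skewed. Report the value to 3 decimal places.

1.256, right-skewed

Sk₂ = 3(189.62 − 181.7) / 18.91 = 3 × 7.9200 / 18.91
    = 23.7600 / 18.91 ≈ 1.256
Sk₂ > 0 ⇒ mean > median ⇒ right-skewed (positive skew).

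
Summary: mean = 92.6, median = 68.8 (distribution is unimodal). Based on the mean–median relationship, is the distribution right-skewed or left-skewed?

mean − median = 92.6 − 68.8 = 23.8
mean > median ⇒ the longer tail is on the right ⇒ right-skewed (positively skewed).

right-skewed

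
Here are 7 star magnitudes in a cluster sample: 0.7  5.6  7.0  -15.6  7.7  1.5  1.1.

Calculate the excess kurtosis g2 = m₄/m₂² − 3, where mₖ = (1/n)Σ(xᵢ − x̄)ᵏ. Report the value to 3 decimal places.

x̄ = 1.1429
Σ(xᵢ − x̄)² = 377.8171 ⇒ m₂ = 53.97388
Σ(xᵢ − x̄)⁴ = 82001.4272 ⇒ m₄ = 11714.48960
m₂² = 2913.17946
g2 = m₄/m₂² − 3 = 4.02120 − 3 ≈ 1.021

1.021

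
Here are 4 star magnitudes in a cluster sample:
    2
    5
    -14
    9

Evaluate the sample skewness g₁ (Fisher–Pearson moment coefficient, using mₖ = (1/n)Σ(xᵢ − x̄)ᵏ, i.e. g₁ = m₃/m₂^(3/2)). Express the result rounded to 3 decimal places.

-0.879

x̄ = (2 + 5 - 14 + 9) / 4 = 0.5000
deviations (xᵢ − x̄): 1.5000, 4.5000, -14.5000, 8.5000
Σ(xᵢ − x̄)² = 305.0000 ⇒ m₂ = 305.0000/4 = 76.25000
Σ(xᵢ − x̄)³ = -2340.0000 ⇒ m₃ = -2340.0000/4 = -585.00000
m₂^(3/2) = 76.25000^(1.5) = 665.82450
g₁ = m₃ / m₂^(3/2) = -585.00000 / 665.82450 ≈ -0.879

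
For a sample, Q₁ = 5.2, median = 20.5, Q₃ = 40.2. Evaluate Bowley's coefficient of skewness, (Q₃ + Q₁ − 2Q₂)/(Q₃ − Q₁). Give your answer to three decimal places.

numerator: Q₃ + Q₁ − 2Q₂ = 40.2 + 5.2 − 2×20.5 = 4.4000
denominator: Q₃ − Q₁ = 40.2 − 5.2 = 35.0000
Bowley skewness = 4.4000 / 35.0000 ≈ 0.126

0.126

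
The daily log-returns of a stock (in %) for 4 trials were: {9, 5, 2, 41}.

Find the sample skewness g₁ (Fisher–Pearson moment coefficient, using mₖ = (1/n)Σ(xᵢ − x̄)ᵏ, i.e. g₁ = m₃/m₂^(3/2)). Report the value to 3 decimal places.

1.069

x̄ = (9 + 5 + 2 + 41) / 4 = 14.2500
deviations (xᵢ − x̄): -5.2500, -9.2500, -12.2500, 26.7500
Σ(xᵢ − x̄)² = 978.7500 ⇒ m₂ = 978.7500/4 = 244.68750
Σ(xᵢ − x̄)³ = 16366.8750 ⇒ m₃ = 16366.8750/4 = 4091.71875
m₂^(3/2) = 244.68750^(1.5) = 3827.52182
g₁ = m₃ / m₂^(3/2) = 4091.71875 / 3827.52182 ≈ 1.069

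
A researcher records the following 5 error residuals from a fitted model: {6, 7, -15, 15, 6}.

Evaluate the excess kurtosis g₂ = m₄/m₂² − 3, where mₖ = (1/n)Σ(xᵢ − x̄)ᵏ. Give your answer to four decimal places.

x̄ = 3.8000
Σ(xᵢ − x̄)² = 498.8000 ⇒ m₂ = 99.76000
Σ(xᵢ − x̄)⁴ = 140806.7360 ⇒ m₄ = 28161.34720
m₂² = 9952.05760
g₂ = m₄/m₂² − 3 = 2.82970 − 3 ≈ -0.1703

-0.1703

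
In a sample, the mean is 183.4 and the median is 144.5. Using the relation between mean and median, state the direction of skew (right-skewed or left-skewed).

right-skewed

mean − median = 183.4 − 144.5 = 38.9
mean > median ⇒ the longer tail is on the right ⇒ right-skewed (positively skewed).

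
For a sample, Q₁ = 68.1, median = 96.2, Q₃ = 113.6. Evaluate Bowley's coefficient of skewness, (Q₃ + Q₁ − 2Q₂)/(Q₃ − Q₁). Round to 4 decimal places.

-0.2352

numerator: Q₃ + Q₁ − 2Q₂ = 113.6 + 68.1 − 2×96.2 = -10.7000
denominator: Q₃ − Q₁ = 113.6 − 68.1 = 45.5000
Bowley skewness = -10.7000 / 45.5000 ≈ -0.2352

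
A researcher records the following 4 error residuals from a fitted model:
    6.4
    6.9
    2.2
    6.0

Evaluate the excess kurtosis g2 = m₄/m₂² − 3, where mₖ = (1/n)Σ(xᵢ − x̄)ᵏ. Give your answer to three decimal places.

-0.741

x̄ = 5.3750
Σ(xᵢ − x̄)² = 13.8475 ⇒ m₂ = 3.46188
Σ(xᵢ − x̄)⁴ = 108.2839 ⇒ m₄ = 27.07098
m₂² = 11.98458
g2 = m₄/m₂² − 3 = 2.25882 − 3 ≈ -0.741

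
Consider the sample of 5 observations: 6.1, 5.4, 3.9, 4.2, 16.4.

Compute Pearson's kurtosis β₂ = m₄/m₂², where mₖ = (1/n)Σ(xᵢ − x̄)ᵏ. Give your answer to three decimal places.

3.105

x̄ = 7.2000
Σ(xᵢ − x̄)² = 108.9800 ⇒ m₂ = 21.79600
Σ(xᵢ − x̄)⁴ = 7375.4834 ⇒ m₄ = 1475.09668
m₂² = 475.06562
β₂ = m₄/m₂² = 1475.09668 / 475.06562 ≈ 3.105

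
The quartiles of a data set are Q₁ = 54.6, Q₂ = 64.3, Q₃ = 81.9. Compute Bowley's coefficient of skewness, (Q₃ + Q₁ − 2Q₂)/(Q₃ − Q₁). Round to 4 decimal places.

numerator: Q₃ + Q₁ − 2Q₂ = 81.9 + 54.6 − 2×64.3 = 7.9000
denominator: Q₃ − Q₁ = 81.9 − 54.6 = 27.3000
Bowley skewness = 7.9000 / 27.3000 ≈ 0.2894

0.2894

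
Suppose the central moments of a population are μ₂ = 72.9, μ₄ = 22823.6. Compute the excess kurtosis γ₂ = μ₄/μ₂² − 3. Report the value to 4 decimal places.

μ₂² = 72.9² = 5314.41000
μ₄/μ₂² = 22823.6 / 5314.41000 = 4.29466
γ₂ = 4.29466 − 3 ≈ 1.2947

1.2947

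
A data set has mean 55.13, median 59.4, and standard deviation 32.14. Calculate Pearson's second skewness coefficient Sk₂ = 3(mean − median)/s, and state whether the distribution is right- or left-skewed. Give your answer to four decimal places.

-0.3986, left-skewed

Sk₂ = 3(55.13 − 59.4) / 32.14 = 3 × -4.2700 / 32.14
    = -12.8100 / 32.14 ≈ -0.3986
Sk₂ < 0 ⇒ mean < median ⇒ left-skewed (negative skew).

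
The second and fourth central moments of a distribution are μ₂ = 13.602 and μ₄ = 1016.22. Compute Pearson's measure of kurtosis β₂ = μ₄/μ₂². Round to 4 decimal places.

μ₂² = 13.602² = 185.01440
μ₄/μ₂² = 1016.22 / 185.01440 = 5.49265
β₂ ≈ 5.4927

5.4927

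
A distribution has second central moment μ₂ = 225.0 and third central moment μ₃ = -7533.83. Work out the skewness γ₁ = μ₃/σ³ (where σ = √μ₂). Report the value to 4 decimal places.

-2.2322

σ = √μ₂ = √225.0 = 15.00000
σ³ = μ₂^(3/2) = 3375.00000
γ₁ = μ₃/σ³ = -7533.83 / 3375.00000 ≈ -2.2322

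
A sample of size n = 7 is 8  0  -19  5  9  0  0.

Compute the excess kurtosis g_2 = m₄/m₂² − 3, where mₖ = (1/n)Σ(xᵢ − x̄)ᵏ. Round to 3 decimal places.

0.782

x̄ = 0.4286
Σ(xᵢ − x̄)² = 529.7143 ⇒ m₂ = 75.67347
Σ(xᵢ − x̄)⁴ = 151604.0466 ⇒ m₄ = 21657.72095
m₂² = 5726.47397
g_2 = m₄/m₂² − 3 = 3.78203 − 3 ≈ 0.782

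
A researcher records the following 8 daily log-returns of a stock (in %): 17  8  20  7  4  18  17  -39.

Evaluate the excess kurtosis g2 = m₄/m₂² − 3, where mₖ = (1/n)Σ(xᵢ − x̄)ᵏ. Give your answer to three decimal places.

2.106

x̄ = 6.5000
Σ(xᵢ − x̄)² = 2614.0000 ⇒ m₂ = 326.75000
Σ(xᵢ − x̄)⁴ = 4360994.5000 ⇒ m₄ = 545124.31250
m₂² = 106765.56250
g2 = m₄/m₂² − 3 = 5.10581 − 3 ≈ 2.106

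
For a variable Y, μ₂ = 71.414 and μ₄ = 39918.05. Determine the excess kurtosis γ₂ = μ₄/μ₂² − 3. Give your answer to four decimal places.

μ₂² = 71.414² = 5099.95940
μ₄/μ₂² = 39918.05 / 5099.95940 = 7.82713
γ₂ = 7.82713 − 3 ≈ 4.8271

4.8271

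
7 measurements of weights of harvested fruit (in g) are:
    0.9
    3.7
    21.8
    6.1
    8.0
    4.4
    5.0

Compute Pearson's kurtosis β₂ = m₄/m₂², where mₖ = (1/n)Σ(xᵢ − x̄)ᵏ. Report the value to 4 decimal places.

4.3030

x̄ = 7.1286
Σ(xᵢ − x̄)² = 279.5943 ⇒ m₂ = 39.94204
Σ(xᵢ − x̄)⁴ = 48053.8101 ⇒ m₄ = 6864.83001
m₂² = 1595.36662
β₂ = m₄/m₂² = 6864.83001 / 1595.36662 ≈ 4.3030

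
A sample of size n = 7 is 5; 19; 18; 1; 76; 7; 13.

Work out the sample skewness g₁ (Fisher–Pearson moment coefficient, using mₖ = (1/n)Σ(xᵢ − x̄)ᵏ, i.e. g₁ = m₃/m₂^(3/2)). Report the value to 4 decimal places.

1.7568

x̄ = (5 + 19 + 18 + 1 + 76 + 7 + 13) / 7 = 19.8571
deviations (xᵢ − x̄): -14.8571, -0.8571, -1.8571, -18.8571, 56.1429, -12.8571, -6.8571
Σ(xᵢ − x̄)² = 3944.8571 ⇒ m₂ = 3944.8571/7 = 563.55102
Σ(xᵢ − x̄)³ = 164523.6735 ⇒ m₃ = 164523.6735/7 = 23503.38192
m₂^(3/2) = 563.55102^(1.5) = 13378.26705
g₁ = m₃ / m₂^(3/2) = 23503.38192 / 13378.26705 ≈ 1.7568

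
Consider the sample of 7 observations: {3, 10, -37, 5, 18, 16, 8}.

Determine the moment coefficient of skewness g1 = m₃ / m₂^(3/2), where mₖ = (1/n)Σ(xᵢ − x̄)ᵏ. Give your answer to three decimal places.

-1.676

x̄ = (3 + 10 - 37 + 5 + 18 + 16 + 8) / 7 = 3.2857
deviations (xᵢ − x̄): -0.2857, 6.7143, -40.2857, 1.7143, 14.7143, 12.7143, 4.7143
Σ(xᵢ − x̄)² = 2071.4286 ⇒ m₂ = 2071.4286/7 = 295.91837
Σ(xᵢ − x̄)³ = -59727.6735 ⇒ m₃ = -59727.6735/7 = -8532.52478
m₂^(3/2) = 295.91837^(1.5) = 5090.47001
g1 = m₃ / m₂^(3/2) = -8532.52478 / 5090.47001 ≈ -1.676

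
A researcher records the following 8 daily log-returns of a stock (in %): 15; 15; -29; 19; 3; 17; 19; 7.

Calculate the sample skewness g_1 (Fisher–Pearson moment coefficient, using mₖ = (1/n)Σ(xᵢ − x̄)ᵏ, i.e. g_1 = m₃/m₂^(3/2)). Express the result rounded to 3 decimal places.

x̄ = (15 + 15 - 29 + 19 + 3 + 17 + 19 + 7) / 8 = 8.2500
deviations (xᵢ − x̄): 6.7500, 6.7500, -37.2500, 10.7500, -5.2500, 8.7500, 10.7500, -1.2500
Σ(xᵢ − x̄)² = 1815.5000 ⇒ m₂ = 1815.5000/8 = 226.93750
Σ(xᵢ − x̄)³ = -48063.7500 ⇒ m₃ = -48063.7500/8 = -6007.96875
m₂^(3/2) = 226.93750^(1.5) = 3418.68746
g_1 = m₃ / m₂^(3/2) = -6007.96875 / 3418.68746 ≈ -1.757

-1.757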